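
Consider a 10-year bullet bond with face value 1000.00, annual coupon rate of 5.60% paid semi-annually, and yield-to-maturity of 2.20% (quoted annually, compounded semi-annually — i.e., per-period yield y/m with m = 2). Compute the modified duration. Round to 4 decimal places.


Coupon per period c = face * coupon_rate / m = 28.000000
Periods per year m = 2; per-period yield y/m = 0.011000
Number of cashflows N = 20
Cashflows (t years, CF_t, discount factor 1/(1+y/m)^(m*t), PV):
  t = 0.5000: CF_t = 28.000000, DF = 0.989120, PV = 27.695351
  t = 1.0000: CF_t = 28.000000, DF = 0.978358, PV = 27.394017
  t = 1.5000: CF_t = 28.000000, DF = 0.967713, PV = 27.095961
  t = 2.0000: CF_t = 28.000000, DF = 0.957184, PV = 26.801149
  t = 2.5000: CF_t = 28.000000, DF = 0.946769, PV = 26.509544
  t = 3.0000: CF_t = 28.000000, DF = 0.936468, PV = 26.221112
  t = 3.5000: CF_t = 28.000000, DF = 0.926279, PV = 25.935818
  t = 4.0000: CF_t = 28.000000, DF = 0.916201, PV = 25.653628
  t = 4.5000: CF_t = 28.000000, DF = 0.906232, PV = 25.374508
  t = 5.0000: CF_t = 28.000000, DF = 0.896372, PV = 25.098425
  t = 5.5000: CF_t = 28.000000, DF = 0.886620, PV = 24.825347
  t = 6.0000: CF_t = 28.000000, DF = 0.876973, PV = 24.555239
  t = 6.5000: CF_t = 28.000000, DF = 0.867431, PV = 24.288070
  t = 7.0000: CF_t = 28.000000, DF = 0.857993, PV = 24.023808
  t = 7.5000: CF_t = 28.000000, DF = 0.848658, PV = 23.762422
  t = 8.0000: CF_t = 28.000000, DF = 0.839424, PV = 23.503879
  t = 8.5000: CF_t = 28.000000, DF = 0.830291, PV = 23.248149
  t = 9.0000: CF_t = 28.000000, DF = 0.821257, PV = 22.995202
  t = 9.5000: CF_t = 28.000000, DF = 0.812322, PV = 22.745007
  t = 10.0000: CF_t = 1028.000000, DF = 0.803483, PV = 825.980896
Price P = sum_t PV_t = 1303.707531
First compute Macaulay numerator sum_t t * PV_t:
  t * PV_t at t = 0.5000: 13.847676
  t * PV_t at t = 1.0000: 27.394017
  t * PV_t at t = 1.5000: 40.643942
  t * PV_t at t = 2.0000: 53.602297
  t * PV_t at t = 2.5000: 66.273859
  t * PV_t at t = 3.0000: 78.663335
  t * PV_t at t = 3.5000: 90.775361
  t * PV_t at t = 4.0000: 102.614511
  t * PV_t at t = 4.5000: 114.185286
  t * PV_t at t = 5.0000: 125.492127
  t * PV_t at t = 5.5000: 136.539406
  t * PV_t at t = 6.0000: 147.331434
  t * PV_t at t = 6.5000: 157.872456
  t * PV_t at t = 7.0000: 168.166658
  t * PV_t at t = 7.5000: 178.218162
  t * PV_t at t = 8.0000: 188.031032
  t * PV_t at t = 8.5000: 197.609269
  t * PV_t at t = 9.0000: 206.956819
  t * PV_t at t = 9.5000: 216.077567
  t * PV_t at t = 10.0000: 8259.808963
Macaulay duration D = 10570.104176 / 1303.707531 = 8.107727
Modified duration = D / (1 + y/m) = 8.107727 / (1 + 0.011000) = 8.019512

Answer: Modified duration = 8.0195


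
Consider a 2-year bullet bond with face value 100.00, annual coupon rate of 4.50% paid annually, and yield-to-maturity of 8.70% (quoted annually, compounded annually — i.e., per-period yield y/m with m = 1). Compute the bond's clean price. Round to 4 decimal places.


Answer: Price = 92.5816

Derivation:
Coupon per period c = face * coupon_rate / m = 4.500000
Periods per year m = 1; per-period yield y/m = 0.087000
Number of cashflows N = 2
Cashflows (t years, CF_t, discount factor 1/(1+y/m)^(m*t), PV):
  t = 1.0000: CF_t = 4.500000, DF = 0.919963, PV = 4.139834
  t = 2.0000: CF_t = 104.500000, DF = 0.846332, PV = 88.441725
Price P = sum_t PV_t = 92.581559


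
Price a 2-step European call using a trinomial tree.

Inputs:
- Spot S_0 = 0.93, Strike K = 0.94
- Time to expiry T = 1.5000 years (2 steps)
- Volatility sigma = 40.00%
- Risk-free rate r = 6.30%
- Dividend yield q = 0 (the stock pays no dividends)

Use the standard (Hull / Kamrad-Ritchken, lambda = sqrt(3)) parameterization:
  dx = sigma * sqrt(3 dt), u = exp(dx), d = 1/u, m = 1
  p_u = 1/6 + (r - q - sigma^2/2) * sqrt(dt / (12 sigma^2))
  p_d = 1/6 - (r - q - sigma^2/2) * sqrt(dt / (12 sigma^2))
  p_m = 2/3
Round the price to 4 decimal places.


dt = T/N = 0.750000; dx = sigma*sqrt(3*dt) = 0.600000
u = exp(dx) = 1.822119; d = 1/u = 0.548812
p_u = 0.156042, p_m = 0.666667, p_d = 0.177292
Discount per step: exp(-r*dt) = 0.953849
Stock lattice S(k, j) with j the centered position index:
  k=0: S(0,+0) = 0.9300
  k=1: S(1,-1) = 0.5104; S(1,+0) = 0.9300; S(1,+1) = 1.6946
  k=2: S(2,-2) = 0.2801; S(2,-1) = 0.5104; S(2,+0) = 0.9300; S(2,+1) = 1.6946; S(2,+2) = 3.0877
Terminal payoffs V(N, j) = max(S_T - K, 0):
  V(2,-2) = 0.000000; V(2,-1) = 0.000000; V(2,+0) = 0.000000; V(2,+1) = 0.754570; V(2,+2) = 2.147709
Backward induction: V(k, j) = exp(-r*dt) * [p_u * V(k+1, j+1) + p_m * V(k+1, j) + p_d * V(k+1, j-1)]
  V(1,-1) = exp(-r*dt) * [p_u*0.000000 + p_m*0.000000 + p_d*0.000000] = 0.000000
  V(1,+0) = exp(-r*dt) * [p_u*0.754570 + p_m*0.000000 + p_d*0.000000] = 0.112310
  V(1,+1) = exp(-r*dt) * [p_u*2.147709 + p_m*0.754570 + p_d*0.000000] = 0.799496
  V(0,+0) = exp(-r*dt) * [p_u*0.799496 + p_m*0.112310 + p_d*0.000000] = 0.190415

Answer: Price = V(0,0) = 0.1904


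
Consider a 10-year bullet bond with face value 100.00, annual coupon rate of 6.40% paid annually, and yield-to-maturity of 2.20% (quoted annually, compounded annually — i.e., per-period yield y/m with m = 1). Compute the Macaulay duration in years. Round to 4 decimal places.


Coupon per period c = face * coupon_rate / m = 6.400000
Periods per year m = 1; per-period yield y/m = 0.022000
Number of cashflows N = 10
Cashflows (t years, CF_t, discount factor 1/(1+y/m)^(m*t), PV):
  t = 1.0000: CF_t = 6.400000, DF = 0.978474, PV = 6.262231
  t = 2.0000: CF_t = 6.400000, DF = 0.957411, PV = 6.127428
  t = 3.0000: CF_t = 6.400000, DF = 0.936801, PV = 5.995526
  t = 4.0000: CF_t = 6.400000, DF = 0.916635, PV = 5.866464
  t = 5.0000: CF_t = 6.400000, DF = 0.896903, PV = 5.740180
  t = 6.0000: CF_t = 6.400000, DF = 0.877596, PV = 5.616614
  t = 7.0000: CF_t = 6.400000, DF = 0.858704, PV = 5.495709
  t = 8.0000: CF_t = 6.400000, DF = 0.840220, PV = 5.377406
  t = 9.0000: CF_t = 6.400000, DF = 0.822133, PV = 5.261649
  t = 10.0000: CF_t = 106.400000, DF = 0.804435, PV = 85.591901
Price P = sum_t PV_t = 137.335107
Macaulay numerator sum_t t * PV_t:
  t * PV_t at t = 1.0000: 6.262231
  t * PV_t at t = 2.0000: 12.254855
  t * PV_t at t = 3.0000: 17.986578
  t * PV_t at t = 4.0000: 23.465855
  t * PV_t at t = 5.0000: 28.700899
  t * PV_t at t = 6.0000: 33.699686
  t * PV_t at t = 7.0000: 38.469961
  t * PV_t at t = 8.0000: 43.019246
  t * PV_t at t = 9.0000: 47.354845
  t * PV_t at t = 10.0000: 855.919006
Macaulay duration D = (sum_t t * PV_t) / P = 1107.133161 / 137.335107 = 8.061545

Answer: Macaulay duration = 8.0615 years


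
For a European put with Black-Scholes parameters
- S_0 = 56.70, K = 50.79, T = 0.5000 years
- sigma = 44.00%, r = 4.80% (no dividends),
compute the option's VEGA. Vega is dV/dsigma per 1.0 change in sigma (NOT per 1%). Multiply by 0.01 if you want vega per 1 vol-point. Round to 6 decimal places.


d1 = 0.5864959822; d2 = 0.2753689985
phi(d1) = 0.3359048641; exp(-qT) = 1.0000000000; exp(-rT) = 0.9762857098
Vega = S * exp(-qT) * phi(d1) * sqrt(T) = 56.7000 * 1.0000000000 * 0.3359048641 * 0.7071067812 = 13.467418

Answer: Vega = 13.467418


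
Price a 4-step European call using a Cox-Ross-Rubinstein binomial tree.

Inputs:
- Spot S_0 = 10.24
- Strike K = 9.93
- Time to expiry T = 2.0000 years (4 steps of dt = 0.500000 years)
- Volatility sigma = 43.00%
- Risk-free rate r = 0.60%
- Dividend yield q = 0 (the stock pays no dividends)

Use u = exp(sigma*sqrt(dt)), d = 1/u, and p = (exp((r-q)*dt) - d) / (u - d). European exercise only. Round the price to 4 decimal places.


dt = T/N = 0.500000
u = exp(sigma*sqrt(dt)) = 1.355345; d = 1/u = 0.737820
p = (exp((r-q)*dt) - d) / (u - d) = 0.429432
Discount per step: exp(-r*dt) = 0.997004
Stock lattice S(k, i) with i counting down-moves:
  k=0: S(0,0) = 10.2400
  k=1: S(1,0) = 13.8787; S(1,1) = 7.5553
  k=2: S(2,0) = 18.8105; S(2,1) = 10.2400; S(2,2) = 5.5744
  k=3: S(3,0) = 25.4947; S(3,1) = 13.8787; S(3,2) = 7.5553; S(3,3) = 4.1129
  k=4: S(4,0) = 34.5541; S(4,1) = 18.8105; S(4,2) = 10.2400; S(4,3) = 5.5744; S(4,4) = 3.0346
Terminal payoffs V(N, i) = max(S_T - K, 0):
  V(4,0) = 24.624068; V(4,1) = 8.880467; V(4,2) = 0.310000; V(4,3) = 0.000000; V(4,4) = 0.000000
Backward induction: V(k, i) = exp(-r*dt) * [p * V(k+1, i) + (1-p) * V(k+1, i+1)].
  V(3,0) = exp(-r*dt) * [p*24.624068 + (1-p)*8.880467] = 15.594414
  V(3,1) = exp(-r*dt) * [p*8.880467 + (1-p)*0.310000] = 3.978477
  V(3,2) = exp(-r*dt) * [p*0.310000 + (1-p)*0.000000] = 0.132725
  V(3,3) = exp(-r*dt) * [p*0.000000 + (1-p)*0.000000] = 0.000000
  V(2,0) = exp(-r*dt) * [p*15.594414 + (1-p)*3.978477] = 8.939868
  V(2,1) = exp(-r*dt) * [p*3.978477 + (1-p)*0.132725] = 1.778868
  V(2,2) = exp(-r*dt) * [p*0.132725 + (1-p)*0.000000] = 0.056826
  V(1,0) = exp(-r*dt) * [p*8.939868 + (1-p)*1.778868] = 4.839488
  V(1,1) = exp(-r*dt) * [p*1.778868 + (1-p)*0.056826] = 0.793940
  V(0,0) = exp(-r*dt) * [p*4.839488 + (1-p)*0.793940] = 2.523644

Answer: Price = V(0,0) = 2.5236


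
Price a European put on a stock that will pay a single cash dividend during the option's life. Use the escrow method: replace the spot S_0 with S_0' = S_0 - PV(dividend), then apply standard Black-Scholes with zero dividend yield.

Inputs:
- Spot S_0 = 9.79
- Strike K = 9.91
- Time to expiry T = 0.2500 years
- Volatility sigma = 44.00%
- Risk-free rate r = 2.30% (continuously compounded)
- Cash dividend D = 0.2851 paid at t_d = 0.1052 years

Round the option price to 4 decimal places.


Answer: Price = 1.0328

Derivation:
PV(D) = D * exp(-r * t_d) = 0.2851 * 0.99758332 = 0.28441101
S_0' = S_0 - PV(D) = 9.7900 - 0.28441101 = 9.50558899
d1 = (ln(S_0'/K) + (r + sigma^2/2)*T) / (sigma*sqrt(T)) = -0.05324731
d2 = d1 - sigma*sqrt(T) = -0.27324731
exp(-rT) = 0.99426650
N(-d1) = 0.52123257; N(-d2) = 0.60766844
P = K * exp(-rT) * N(-d2) - S_0' * N(-d1) = 9.9100 * 0.99426650 * 0.60766844 - 9.50558899 * 0.52123257 = 1.0328


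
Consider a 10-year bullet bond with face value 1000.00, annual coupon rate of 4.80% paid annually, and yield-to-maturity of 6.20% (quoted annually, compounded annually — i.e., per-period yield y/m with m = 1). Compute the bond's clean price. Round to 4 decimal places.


Coupon per period c = face * coupon_rate / m = 48.000000
Periods per year m = 1; per-period yield y/m = 0.062000
Number of cashflows N = 10
Cashflows (t years, CF_t, discount factor 1/(1+y/m)^(m*t), PV):
  t = 1.0000: CF_t = 48.000000, DF = 0.941620, PV = 45.197740
  t = 2.0000: CF_t = 48.000000, DF = 0.886647, PV = 42.559077
  t = 3.0000: CF_t = 48.000000, DF = 0.834885, PV = 40.074461
  t = 4.0000: CF_t = 48.000000, DF = 0.786144, PV = 37.734897
  t = 5.0000: CF_t = 48.000000, DF = 0.740248, PV = 35.531918
  t = 6.0000: CF_t = 48.000000, DF = 0.697032, PV = 33.457550
  t = 7.0000: CF_t = 48.000000, DF = 0.656339, PV = 31.504284
  t = 8.0000: CF_t = 48.000000, DF = 0.618022, PV = 29.665051
  t = 9.0000: CF_t = 48.000000, DF = 0.581942, PV = 27.933193
  t = 10.0000: CF_t = 1048.000000, DF = 0.547968, PV = 574.269981
Price P = sum_t PV_t = 897.928154

Answer: Price = 897.9282


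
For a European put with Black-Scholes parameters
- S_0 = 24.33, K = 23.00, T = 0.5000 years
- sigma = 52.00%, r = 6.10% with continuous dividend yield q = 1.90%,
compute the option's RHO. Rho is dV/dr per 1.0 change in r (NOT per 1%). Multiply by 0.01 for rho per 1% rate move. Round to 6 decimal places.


Answer: Rho = -5.460909

Derivation:
d1 = 0.3938474377; d2 = 0.0261519115
phi(d1) = 0.3691705911; exp(-qT) = 0.9905449824; exp(-rT) = 0.9699604321
N(-d2) = 0.4895680859
Rho = -K*T*exp(-rT)*N(-d2) = -23.0000 * 0.5000 * 0.9699604321 * 0.4895680859 = -5.460909


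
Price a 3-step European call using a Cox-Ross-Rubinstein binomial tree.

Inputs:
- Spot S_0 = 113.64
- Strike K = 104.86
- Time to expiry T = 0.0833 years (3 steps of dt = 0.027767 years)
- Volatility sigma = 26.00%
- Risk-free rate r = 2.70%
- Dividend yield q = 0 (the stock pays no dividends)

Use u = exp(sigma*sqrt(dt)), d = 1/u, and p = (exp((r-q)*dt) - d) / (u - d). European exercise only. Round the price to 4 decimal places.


Answer: Price = V(0,0) = 9.6563

Derivation:
dt = T/N = 0.027767
u = exp(sigma*sqrt(dt)) = 1.044277; d = 1/u = 0.957600
p = (exp((r-q)*dt) - d) / (u - d) = 0.497823
Discount per step: exp(-r*dt) = 0.999251
Stock lattice S(k, i) with i counting down-moves:
  k=0: S(0,0) = 113.6400
  k=1: S(1,0) = 118.6716; S(1,1) = 108.8217
  k=2: S(2,0) = 123.9260; S(2,1) = 113.6400; S(2,2) = 104.2077
  k=3: S(3,0) = 129.4131; S(3,1) = 118.6716; S(3,2) = 108.8217; S(3,3) = 99.7894
Terminal payoffs V(N, i) = max(S_T - K, 0):
  V(3,0) = 24.553092; V(3,1) = 13.811625; V(3,2) = 3.961714; V(3,3) = 0.000000
Backward induction: V(k, i) = exp(-r*dt) * [p * V(k+1, i) + (1-p) * V(k+1, i+1)].
  V(2,0) = exp(-r*dt) * [p*24.553092 + (1-p)*13.811625] = 19.144618
  V(2,1) = exp(-r*dt) * [p*13.811625 + (1-p)*3.961714] = 8.858584
  V(2,2) = exp(-r*dt) * [p*3.961714 + (1-p)*0.000000] = 1.970755
  V(1,0) = exp(-r*dt) * [p*19.144618 + (1-p)*8.858584] = 13.968734
  V(1,1) = exp(-r*dt) * [p*8.858584 + (1-p)*1.970755] = 5.395629
  V(0,0) = exp(-r*dt) * [p*13.968734 + (1-p)*5.395629] = 9.656278


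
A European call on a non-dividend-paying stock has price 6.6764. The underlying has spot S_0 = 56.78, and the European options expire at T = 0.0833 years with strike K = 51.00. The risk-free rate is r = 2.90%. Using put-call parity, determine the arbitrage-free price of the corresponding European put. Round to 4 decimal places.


Put-call parity: C - P = S_0 * exp(-qT) - K * exp(-rT).
S_0 * exp(-qT) = 56.7800 * 1.00000000 = 56.78000000
K * exp(-rT) = 51.0000 * 0.99758722 = 50.87694799
P = C - S*exp(-qT) + K*exp(-rT)
P = 6.6764 - 56.78000000 + 50.87694799 = 0.7733

Answer: Put price = 0.7733


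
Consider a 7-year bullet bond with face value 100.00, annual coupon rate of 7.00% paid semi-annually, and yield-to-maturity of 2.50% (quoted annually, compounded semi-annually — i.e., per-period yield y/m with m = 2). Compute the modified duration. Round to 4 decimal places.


Coupon per period c = face * coupon_rate / m = 3.500000
Periods per year m = 2; per-period yield y/m = 0.012500
Number of cashflows N = 14
Cashflows (t years, CF_t, discount factor 1/(1+y/m)^(m*t), PV):
  t = 0.5000: CF_t = 3.500000, DF = 0.987654, PV = 3.456790
  t = 1.0000: CF_t = 3.500000, DF = 0.975461, PV = 3.414114
  t = 1.5000: CF_t = 3.500000, DF = 0.963418, PV = 3.371964
  t = 2.0000: CF_t = 3.500000, DF = 0.951524, PV = 3.330335
  t = 2.5000: CF_t = 3.500000, DF = 0.939777, PV = 3.289220
  t = 3.0000: CF_t = 3.500000, DF = 0.928175, PV = 3.248612
  t = 3.5000: CF_t = 3.500000, DF = 0.916716, PV = 3.208506
  t = 4.0000: CF_t = 3.500000, DF = 0.905398, PV = 3.168895
  t = 4.5000: CF_t = 3.500000, DF = 0.894221, PV = 3.129772
  t = 5.0000: CF_t = 3.500000, DF = 0.883181, PV = 3.091133
  t = 5.5000: CF_t = 3.500000, DF = 0.872277, PV = 3.052971
  t = 6.0000: CF_t = 3.500000, DF = 0.861509, PV = 3.015280
  t = 6.5000: CF_t = 3.500000, DF = 0.850873, PV = 2.978054
  t = 7.0000: CF_t = 103.500000, DF = 0.840368, PV = 86.978097
Price P = sum_t PV_t = 128.733744
First compute Macaulay numerator sum_t t * PV_t:
  t * PV_t at t = 0.5000: 1.728395
  t * PV_t at t = 1.0000: 3.414114
  t * PV_t at t = 1.5000: 5.057946
  t * PV_t at t = 2.0000: 6.660670
  t * PV_t at t = 2.5000: 8.223049
  t * PV_t at t = 3.0000: 9.745836
  t * PV_t at t = 3.5000: 11.229770
  t * PV_t at t = 4.0000: 12.675578
  t * PV_t at t = 4.5000: 14.083976
  t * PV_t at t = 5.0000: 15.455666
  t * PV_t at t = 5.5000: 16.791341
  t * PV_t at t = 6.0000: 18.091681
  t * PV_t at t = 6.5000: 19.357354
  t * PV_t at t = 7.0000: 608.846682
Macaulay duration D = 751.362058 / 128.733744 = 5.836559
Modified duration = D / (1 + y/m) = 5.836559 / (1 + 0.012500) = 5.764502

Answer: Modified duration = 5.7645


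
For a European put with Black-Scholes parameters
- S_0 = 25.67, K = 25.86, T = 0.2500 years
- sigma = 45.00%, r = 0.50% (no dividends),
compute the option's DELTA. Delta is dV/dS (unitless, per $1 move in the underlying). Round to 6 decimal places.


Answer: Delta = -0.466019

Derivation:
d1 = 0.0852805402; d2 = -0.1397194598
phi(d1) = 0.3974942070; exp(-qT) = 1.0000000000; exp(-rT) = 0.9987507809
N(-d1) = 0.4660191809
Delta = -exp(-qT) * N(-d1) = -1.0000000000 * 0.4660191809 = -0.466019


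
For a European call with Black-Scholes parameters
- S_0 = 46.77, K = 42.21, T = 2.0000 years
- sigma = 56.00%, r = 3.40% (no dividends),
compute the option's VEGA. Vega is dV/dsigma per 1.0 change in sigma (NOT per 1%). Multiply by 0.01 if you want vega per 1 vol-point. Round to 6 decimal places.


Answer: Vega = 21.889059

Derivation:
d1 = 0.6113756498; d2 = -0.1805839452
phi(d1) = 0.3309365460; exp(-qT) = 1.0000000000; exp(-rT) = 0.9342604736
Vega = S * exp(-qT) * phi(d1) * sqrt(T) = 46.7700 * 1.0000000000 * 0.3309365460 * 1.4142135624 = 21.889059


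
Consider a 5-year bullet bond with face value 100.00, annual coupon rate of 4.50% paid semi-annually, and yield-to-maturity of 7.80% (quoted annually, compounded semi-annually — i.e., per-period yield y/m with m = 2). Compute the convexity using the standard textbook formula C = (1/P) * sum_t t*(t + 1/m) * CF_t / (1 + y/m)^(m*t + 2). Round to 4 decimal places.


Answer: Convexity = 22.0518

Derivation:
Coupon per period c = face * coupon_rate / m = 2.250000
Periods per year m = 2; per-period yield y/m = 0.039000
Number of cashflows N = 10
Cashflows (t years, CF_t, discount factor 1/(1+y/m)^(m*t), PV):
  t = 0.5000: CF_t = 2.250000, DF = 0.962464, PV = 2.165544
  t = 1.0000: CF_t = 2.250000, DF = 0.926337, PV = 2.084258
  t = 1.5000: CF_t = 2.250000, DF = 0.891566, PV = 2.006023
  t = 2.0000: CF_t = 2.250000, DF = 0.858100, PV = 1.930725
  t = 2.5000: CF_t = 2.250000, DF = 0.825890, PV = 1.858253
  t = 3.0000: CF_t = 2.250000, DF = 0.794889, PV = 1.788501
  t = 3.5000: CF_t = 2.250000, DF = 0.765052, PV = 1.721368
  t = 4.0000: CF_t = 2.250000, DF = 0.736335, PV = 1.656754
  t = 4.5000: CF_t = 2.250000, DF = 0.708696, PV = 1.594566
  t = 5.0000: CF_t = 102.250000, DF = 0.682094, PV = 69.744159
Price P = sum_t PV_t = 86.550150
Convexity numerator sum_t t*(t + 1/m) * CF_t / (1+y/m)^(m*t + 2):
  t = 0.5000: term = 1.003011
  t = 1.0000: term = 2.896087
  t = 1.5000: term = 5.574758
  t = 2.0000: term = 8.942506
  t = 2.5000: term = 12.910259
  t = 3.0000: term = 17.395921
  t = 3.5000: term = 22.323929
  t = 4.0000: term = 27.624826
  t = 4.5000: term = 33.234872
  t = 5.0000: term = 1776.680926
Convexity = (1/P) * sum = 1908.587095 / 86.550150 = 22.051806


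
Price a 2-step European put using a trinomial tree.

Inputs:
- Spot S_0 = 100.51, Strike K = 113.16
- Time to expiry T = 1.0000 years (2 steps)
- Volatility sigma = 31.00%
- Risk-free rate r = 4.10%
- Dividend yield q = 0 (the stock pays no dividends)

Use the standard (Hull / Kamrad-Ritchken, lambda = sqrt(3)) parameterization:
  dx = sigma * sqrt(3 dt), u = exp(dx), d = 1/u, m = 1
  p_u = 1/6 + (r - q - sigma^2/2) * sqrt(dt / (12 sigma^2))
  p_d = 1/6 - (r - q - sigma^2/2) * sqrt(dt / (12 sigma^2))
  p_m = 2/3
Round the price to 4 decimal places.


dt = T/N = 0.500000; dx = sigma*sqrt(3*dt) = 0.379671
u = exp(dx) = 1.461803; d = 1/u = 0.684086
p_u = 0.162024, p_m = 0.666667, p_d = 0.171309
Discount per step: exp(-r*dt) = 0.979709
Stock lattice S(k, j) with j the centered position index:
  k=0: S(0,+0) = 100.5100
  k=1: S(1,-1) = 68.7575; S(1,+0) = 100.5100; S(1,+1) = 146.9259
  k=2: S(2,-2) = 47.0361; S(2,-1) = 68.7575; S(2,+0) = 100.5100; S(2,+1) = 146.9259; S(2,+2) = 214.7767
Terminal payoffs V(N, j) = max(K - S_T, 0):
  V(2,-2) = 66.123899; V(2,-1) = 44.402466; V(2,+0) = 12.650000; V(2,+1) = 0.000000; V(2,+2) = 0.000000
Backward induction: V(k, j) = exp(-r*dt) * [p_u * V(k+1, j+1) + p_m * V(k+1, j) + p_d * V(k+1, j-1)]
  V(1,-1) = exp(-r*dt) * [p_u*12.650000 + p_m*44.402466 + p_d*66.123899] = 42.106766
  V(1,+0) = exp(-r*dt) * [p_u*0.000000 + p_m*12.650000 + p_d*44.402466] = 15.714399
  V(1,+1) = exp(-r*dt) * [p_u*0.000000 + p_m*0.000000 + p_d*12.650000] = 2.123084
  V(0,+0) = exp(-r*dt) * [p_u*2.123084 + p_m*15.714399 + p_d*42.106766] = 17.667595

Answer: Price = V(0,0) = 17.6676


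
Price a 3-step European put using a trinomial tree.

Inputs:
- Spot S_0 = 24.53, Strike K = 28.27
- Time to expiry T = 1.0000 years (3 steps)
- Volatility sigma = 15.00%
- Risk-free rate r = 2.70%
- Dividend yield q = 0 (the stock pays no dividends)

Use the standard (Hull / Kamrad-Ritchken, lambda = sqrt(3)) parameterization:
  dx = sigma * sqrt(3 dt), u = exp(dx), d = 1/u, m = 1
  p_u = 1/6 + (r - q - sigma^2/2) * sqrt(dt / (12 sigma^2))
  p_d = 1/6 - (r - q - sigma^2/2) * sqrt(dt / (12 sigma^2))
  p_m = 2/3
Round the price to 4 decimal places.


dt = T/N = 0.333333; dx = sigma*sqrt(3*dt) = 0.150000
u = exp(dx) = 1.161834; d = 1/u = 0.860708
p_u = 0.184167, p_m = 0.666667, p_d = 0.149167
Discount per step: exp(-r*dt) = 0.991040
Stock lattice S(k, j) with j the centered position index:
  k=0: S(0,+0) = 24.5300
  k=1: S(1,-1) = 21.1132; S(1,+0) = 24.5300; S(1,+1) = 28.4998
  k=2: S(2,-2) = 18.1723; S(2,-1) = 21.1132; S(2,+0) = 24.5300; S(2,+1) = 28.4998; S(2,+2) = 33.1120
  k=3: S(3,-3) = 15.6410; S(3,-2) = 18.1723; S(3,-1) = 21.1132; S(3,+0) = 24.5300; S(3,+1) = 28.4998; S(3,+2) = 33.1120; S(3,+3) = 38.4707
Terminal payoffs V(N, j) = max(K - S_T, 0):
  V(3,-3) = 12.628981; V(3,-2) = 10.097729; V(3,-1) = 7.156833; V(3,+0) = 3.740000; V(3,+1) = 0.000000; V(3,+2) = 0.000000; V(3,+3) = 0.000000
Backward induction: V(k, j) = exp(-r*dt) * [p_u * V(k+1, j+1) + p_m * V(k+1, j) + p_d * V(k+1, j-1)]
  V(2,-2) = exp(-r*dt) * [p_u*7.156833 + p_m*10.097729 + p_d*12.628981] = 9.844690
  V(2,-1) = exp(-r*dt) * [p_u*3.740000 + p_m*7.156833 + p_d*10.097729] = 6.903835
  V(2,+0) = exp(-r*dt) * [p_u*0.000000 + p_m*3.740000 + p_d*7.156833] = 3.528990
  V(2,+1) = exp(-r*dt) * [p_u*0.000000 + p_m*0.000000 + p_d*3.740000] = 0.552885
  V(2,+2) = exp(-r*dt) * [p_u*0.000000 + p_m*0.000000 + p_d*0.000000] = 0.000000
  V(1,-1) = exp(-r*dt) * [p_u*3.528990 + p_m*6.903835 + p_d*9.844690] = 6.660761
  V(1,+0) = exp(-r*dt) * [p_u*0.552885 + p_m*3.528990 + p_d*6.903835] = 3.453087
  V(1,+1) = exp(-r*dt) * [p_u*0.000000 + p_m*0.552885 + p_d*3.528990] = 0.886979
  V(0,+0) = exp(-r*dt) * [p_u*0.886979 + p_m*3.453087 + p_d*6.660761] = 3.427982

Answer: Price = V(0,0) = 3.4280


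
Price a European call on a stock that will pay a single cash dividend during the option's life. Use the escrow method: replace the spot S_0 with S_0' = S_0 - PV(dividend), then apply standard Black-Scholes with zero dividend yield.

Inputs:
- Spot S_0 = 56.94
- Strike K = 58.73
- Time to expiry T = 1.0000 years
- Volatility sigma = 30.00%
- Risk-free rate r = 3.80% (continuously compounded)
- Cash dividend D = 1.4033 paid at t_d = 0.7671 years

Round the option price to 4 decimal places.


Answer: Price = 6.2135

Derivation:
PV(D) = D * exp(-r * t_d) = 1.4033 * 0.97127096 = 1.36298453
S_0' = S_0 - PV(D) = 56.9400 - 1.36298453 = 55.57701547
d1 = (ln(S_0'/K) + (r + sigma^2/2)*T) / (sigma*sqrt(T)) = 0.09273018
d2 = d1 - sigma*sqrt(T) = -0.20726982
exp(-rT) = 0.96271294
N(d1) = 0.53694104; N(d2) = 0.41789957
C = S_0' * N(d1) - K * exp(-rT) * N(d2) = 55.57701547 * 0.53694104 - 58.7300 * 0.96271294 * 0.41789957 = 6.2135


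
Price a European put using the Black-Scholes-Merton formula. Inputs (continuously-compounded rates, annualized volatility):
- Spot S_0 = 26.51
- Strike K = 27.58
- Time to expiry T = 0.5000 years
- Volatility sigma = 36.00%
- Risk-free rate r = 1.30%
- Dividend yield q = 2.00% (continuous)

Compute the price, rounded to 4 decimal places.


Answer: Price = 3.3328

Derivation:
d1 = (ln(S/K) + (r - q + 0.5*sigma^2) * T) / (sigma * sqrt(T)) = -0.04191121
d2 = d1 - sigma * sqrt(T) = -0.29646965
exp(-rT) = 0.99352108; exp(-qT) = 0.99004983
P = K * exp(-rT) * N(-d2) - S_0 * exp(-qT) * N(-d1)
N(-d1) = 0.51671526; N(-d2) = 0.61656428
P = 27.5800 * 0.99352108 * 0.61656428 - 26.5100 * 0.99004983 * 0.51671526 = 3.3328


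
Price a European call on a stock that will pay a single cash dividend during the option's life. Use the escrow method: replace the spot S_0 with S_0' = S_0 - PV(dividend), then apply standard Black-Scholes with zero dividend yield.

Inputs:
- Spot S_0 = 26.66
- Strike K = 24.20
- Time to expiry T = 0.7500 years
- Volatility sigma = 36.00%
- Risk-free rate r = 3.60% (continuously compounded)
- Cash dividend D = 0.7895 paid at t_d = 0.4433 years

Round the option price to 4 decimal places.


Answer: Price = 4.3635

Derivation:
PV(D) = D * exp(-r * t_d) = 0.7895 * 0.98416787 = 0.77700053
S_0' = S_0 - PV(D) = 26.6600 - 0.77700053 = 25.88299947
d1 = (ln(S_0'/K) + (r + sigma^2/2)*T) / (sigma*sqrt(T)) = 0.45813940
d2 = d1 - sigma*sqrt(T) = 0.14637025
exp(-rT) = 0.97336124
N(d1) = 0.67657385; N(d2) = 0.55818545
C = S_0' * N(d1) - K * exp(-rT) * N(d2) = 25.88299947 * 0.67657385 - 24.2000 * 0.97336124 * 0.55818545 = 4.3635


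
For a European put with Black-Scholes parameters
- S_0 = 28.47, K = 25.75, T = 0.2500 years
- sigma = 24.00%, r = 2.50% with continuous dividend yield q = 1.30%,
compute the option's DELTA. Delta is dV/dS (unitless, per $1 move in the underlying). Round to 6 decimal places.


Answer: Delta = -0.177737

Derivation:
d1 = 0.9218022848; d2 = 0.8018022848
phi(d1) = 0.2608529972; exp(-qT) = 0.9967552755; exp(-rT) = 0.9937694906
N(-d1) = 0.1783158577
Delta = -exp(-qT) * N(-d1) = -0.9967552755 * 0.1783158577 = -0.177737


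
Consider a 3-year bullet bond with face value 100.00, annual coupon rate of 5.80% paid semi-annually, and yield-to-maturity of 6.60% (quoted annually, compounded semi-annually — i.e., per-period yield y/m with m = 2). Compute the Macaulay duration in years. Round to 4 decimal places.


Answer: Macaulay duration = 2.7938 years

Derivation:
Coupon per period c = face * coupon_rate / m = 2.900000
Periods per year m = 2; per-period yield y/m = 0.033000
Number of cashflows N = 6
Cashflows (t years, CF_t, discount factor 1/(1+y/m)^(m*t), PV):
  t = 0.5000: CF_t = 2.900000, DF = 0.968054, PV = 2.807357
  t = 1.0000: CF_t = 2.900000, DF = 0.937129, PV = 2.717674
  t = 1.5000: CF_t = 2.900000, DF = 0.907192, PV = 2.630856
  t = 2.0000: CF_t = 2.900000, DF = 0.878211, PV = 2.546811
  t = 2.5000: CF_t = 2.900000, DF = 0.850156, PV = 2.465451
  t = 3.0000: CF_t = 102.900000, DF = 0.822997, PV = 84.686356
Price P = sum_t PV_t = 97.854505
Macaulay numerator sum_t t * PV_t:
  t * PV_t at t = 0.5000: 1.403679
  t * PV_t at t = 1.0000: 2.717674
  t * PV_t at t = 1.5000: 3.946284
  t * PV_t at t = 2.0000: 5.093622
  t * PV_t at t = 2.5000: 6.163628
  t * PV_t at t = 3.0000: 254.059068
Macaulay duration D = (sum_t t * PV_t) / P = 273.383954 / 97.854505 = 2.793780


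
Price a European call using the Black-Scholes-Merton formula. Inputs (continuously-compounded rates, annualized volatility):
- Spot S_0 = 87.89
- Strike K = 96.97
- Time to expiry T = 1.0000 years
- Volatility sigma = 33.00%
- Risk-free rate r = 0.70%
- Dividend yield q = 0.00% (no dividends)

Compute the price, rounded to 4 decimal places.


Answer: Price = 8.3220

Derivation:
d1 = (ln(S/K) + (r - q + 0.5*sigma^2) * T) / (sigma * sqrt(T)) = -0.11171400
d2 = d1 - sigma * sqrt(T) = -0.44171400
exp(-rT) = 0.99302444; exp(-qT) = 1.00000000
C = S_0 * exp(-qT) * N(d1) - K * exp(-rT) * N(d2)
N(d1) = 0.45552509; N(d2) = 0.32934809
C = 87.8900 * 1.00000000 * 0.45552509 - 96.9700 * 0.99302444 * 0.32934809 = 8.3220


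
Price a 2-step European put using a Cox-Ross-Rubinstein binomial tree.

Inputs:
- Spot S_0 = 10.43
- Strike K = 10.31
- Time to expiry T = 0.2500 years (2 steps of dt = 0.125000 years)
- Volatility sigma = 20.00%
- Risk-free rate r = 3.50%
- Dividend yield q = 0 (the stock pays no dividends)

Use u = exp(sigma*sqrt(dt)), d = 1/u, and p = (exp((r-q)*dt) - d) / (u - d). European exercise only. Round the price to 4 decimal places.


Answer: Price = V(0,0) = 0.2948

Derivation:
dt = T/N = 0.125000
u = exp(sigma*sqrt(dt)) = 1.073271; d = 1/u = 0.931731
p = (exp((r-q)*dt) - d) / (u - d) = 0.513308
Discount per step: exp(-r*dt) = 0.995635
Stock lattice S(k, i) with i counting down-moves:
  k=0: S(0,0) = 10.4300
  k=1: S(1,0) = 11.1942; S(1,1) = 9.7180
  k=2: S(2,0) = 12.0144; S(2,1) = 10.4300; S(2,2) = 9.0545
Terminal payoffs V(N, i) = max(K - S_T, 0):
  V(2,0) = 0.000000; V(2,1) = 0.000000; V(2,2) = 1.255472
Backward induction: V(k, i) = exp(-r*dt) * [p * V(k+1, i) + (1-p) * V(k+1, i+1)].
  V(1,0) = exp(-r*dt) * [p*0.000000 + (1-p)*0.000000] = 0.000000
  V(1,1) = exp(-r*dt) * [p*0.000000 + (1-p)*1.255472] = 0.608362
  V(0,0) = exp(-r*dt) * [p*0.000000 + (1-p)*0.608362] = 0.294792


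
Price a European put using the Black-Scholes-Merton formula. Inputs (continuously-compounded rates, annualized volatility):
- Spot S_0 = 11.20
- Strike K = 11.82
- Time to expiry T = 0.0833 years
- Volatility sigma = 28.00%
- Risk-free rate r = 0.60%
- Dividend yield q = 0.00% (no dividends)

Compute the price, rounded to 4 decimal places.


Answer: Price = 0.7560

Derivation:
d1 = (ln(S/K) + (r - q + 0.5*sigma^2) * T) / (sigma * sqrt(T)) = -0.62012491
d2 = d1 - sigma * sqrt(T) = -0.70093778
exp(-rT) = 0.99950032; exp(-qT) = 1.00000000
P = K * exp(-rT) * N(-d2) - S_0 * exp(-qT) * N(-d1)
N(-d1) = 0.73241222; N(-d2) = 0.75832908
P = 11.8200 * 0.99950032 * 0.75832908 - 11.2000 * 1.00000000 * 0.73241222 = 0.7560


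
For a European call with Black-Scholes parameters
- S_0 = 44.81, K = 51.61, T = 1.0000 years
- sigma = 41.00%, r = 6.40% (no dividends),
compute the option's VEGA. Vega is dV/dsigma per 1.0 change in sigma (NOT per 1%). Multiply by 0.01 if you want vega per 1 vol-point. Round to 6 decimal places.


d1 = 0.0165021381; d2 = -0.3934978619
phi(d1) = 0.3988879640; exp(-qT) = 1.0000000000; exp(-rT) = 0.9380049995
Vega = S * exp(-qT) * phi(d1) * sqrt(T) = 44.8100 * 1.0000000000 * 0.3988879640 * 1.0000000000 = 17.874170

Answer: Vega = 17.874170


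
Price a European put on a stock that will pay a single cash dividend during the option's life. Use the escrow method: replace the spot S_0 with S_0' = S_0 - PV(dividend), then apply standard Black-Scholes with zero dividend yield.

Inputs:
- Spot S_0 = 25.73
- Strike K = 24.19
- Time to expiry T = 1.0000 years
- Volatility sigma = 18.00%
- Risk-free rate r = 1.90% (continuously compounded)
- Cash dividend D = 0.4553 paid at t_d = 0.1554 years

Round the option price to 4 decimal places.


Answer: Price = 1.0926

Derivation:
PV(D) = D * exp(-r * t_d) = 0.4553 * 0.99705175 = 0.45395766
S_0' = S_0 - PV(D) = 25.7300 - 0.45395766 = 25.27604234
d1 = (ln(S_0'/K) + (r + sigma^2/2)*T) / (sigma*sqrt(T)) = 0.43954266
d2 = d1 - sigma*sqrt(T) = 0.25954266
exp(-rT) = 0.98117936
N(-d1) = 0.33013419; N(-d2) = 0.39760828
P = K * exp(-rT) * N(-d2) - S_0' * N(-d1) = 24.1900 * 0.98117936 * 0.39760828 - 25.27604234 * 0.33013419 = 1.0926


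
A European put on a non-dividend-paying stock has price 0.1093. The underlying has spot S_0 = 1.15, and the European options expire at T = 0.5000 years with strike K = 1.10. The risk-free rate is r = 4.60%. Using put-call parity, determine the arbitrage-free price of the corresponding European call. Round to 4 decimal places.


Put-call parity: C - P = S_0 * exp(-qT) - K * exp(-rT).
S_0 * exp(-qT) = 1.1500 * 1.00000000 = 1.15000000
K * exp(-rT) = 1.1000 * 0.97726248 = 1.07498873
C = P + S*exp(-qT) - K*exp(-rT)
C = 0.1093 + 1.15000000 - 1.07498873 = 0.1843

Answer: Call price = 0.1843


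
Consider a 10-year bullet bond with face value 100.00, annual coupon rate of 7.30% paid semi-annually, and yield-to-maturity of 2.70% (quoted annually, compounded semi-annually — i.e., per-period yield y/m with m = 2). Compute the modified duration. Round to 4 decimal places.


Answer: Modified duration = 7.6390

Derivation:
Coupon per period c = face * coupon_rate / m = 3.650000
Periods per year m = 2; per-period yield y/m = 0.013500
Number of cashflows N = 20
Cashflows (t years, CF_t, discount factor 1/(1+y/m)^(m*t), PV):
  t = 0.5000: CF_t = 3.650000, DF = 0.986680, PV = 3.601381
  t = 1.0000: CF_t = 3.650000, DF = 0.973537, PV = 3.553410
  t = 1.5000: CF_t = 3.650000, DF = 0.960569, PV = 3.506078
  t = 2.0000: CF_t = 3.650000, DF = 0.947774, PV = 3.459377
  t = 2.5000: CF_t = 3.650000, DF = 0.935150, PV = 3.413297
  t = 3.0000: CF_t = 3.650000, DF = 0.922694, PV = 3.367831
  t = 3.5000: CF_t = 3.650000, DF = 0.910403, PV = 3.322971
  t = 4.0000: CF_t = 3.650000, DF = 0.898276, PV = 3.278709
  t = 4.5000: CF_t = 3.650000, DF = 0.886311, PV = 3.235036
  t = 5.0000: CF_t = 3.650000, DF = 0.874505, PV = 3.191945
  t = 5.5000: CF_t = 3.650000, DF = 0.862857, PV = 3.149427
  t = 6.0000: CF_t = 3.650000, DF = 0.851363, PV = 3.107476
  t = 6.5000: CF_t = 3.650000, DF = 0.840023, PV = 3.066084
  t = 7.0000: CF_t = 3.650000, DF = 0.828834, PV = 3.025243
  t = 7.5000: CF_t = 3.650000, DF = 0.817794, PV = 2.984947
  t = 8.0000: CF_t = 3.650000, DF = 0.806900, PV = 2.945187
  t = 8.5000: CF_t = 3.650000, DF = 0.796152, PV = 2.905956
  t = 9.0000: CF_t = 3.650000, DF = 0.785547, PV = 2.867248
  t = 9.5000: CF_t = 3.650000, DF = 0.775084, PV = 2.829056
  t = 10.0000: CF_t = 103.650000, DF = 0.764760, PV = 79.267333
Price P = sum_t PV_t = 140.077993
First compute Macaulay numerator sum_t t * PV_t:
  t * PV_t at t = 0.5000: 1.800691
  t * PV_t at t = 1.0000: 3.553410
  t * PV_t at t = 1.5000: 5.259117
  t * PV_t at t = 2.0000: 6.918753
  t * PV_t at t = 2.5000: 8.533243
  t * PV_t at t = 3.0000: 10.103494
  t * PV_t at t = 3.5000: 11.630400
  t * PV_t at t = 4.0000: 13.114835
  t * PV_t at t = 4.5000: 14.557661
  t * PV_t at t = 5.0000: 15.959723
  t * PV_t at t = 5.5000: 17.321850
  t * PV_t at t = 6.0000: 18.644858
  t * PV_t at t = 6.5000: 19.929547
  t * PV_t at t = 7.0000: 21.176704
  t * PV_t at t = 7.5000: 22.387100
  t * PV_t at t = 8.0000: 23.561493
  t * PV_t at t = 8.5000: 24.700628
  t * PV_t at t = 9.0000: 25.805235
  t * PV_t at t = 9.5000: 26.876033
  t * PV_t at t = 10.0000: 792.673329
Macaulay duration D = 1084.508103 / 140.077993 = 7.742173
Modified duration = D / (1 + y/m) = 7.742173 / (1 + 0.013500) = 7.639046


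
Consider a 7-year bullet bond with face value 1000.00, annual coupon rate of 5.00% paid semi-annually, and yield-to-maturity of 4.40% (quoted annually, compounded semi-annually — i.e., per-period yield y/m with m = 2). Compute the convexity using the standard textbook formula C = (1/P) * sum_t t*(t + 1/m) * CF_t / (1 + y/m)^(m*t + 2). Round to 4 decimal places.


Answer: Convexity = 40.9127

Derivation:
Coupon per period c = face * coupon_rate / m = 25.000000
Periods per year m = 2; per-period yield y/m = 0.022000
Number of cashflows N = 14
Cashflows (t years, CF_t, discount factor 1/(1+y/m)^(m*t), PV):
  t = 0.5000: CF_t = 25.000000, DF = 0.978474, PV = 24.461840
  t = 1.0000: CF_t = 25.000000, DF = 0.957411, PV = 23.935264
  t = 1.5000: CF_t = 25.000000, DF = 0.936801, PV = 23.420023
  t = 2.0000: CF_t = 25.000000, DF = 0.916635, PV = 22.915874
  t = 2.5000: CF_t = 25.000000, DF = 0.896903, PV = 22.422577
  t = 3.0000: CF_t = 25.000000, DF = 0.877596, PV = 21.939900
  t = 3.5000: CF_t = 25.000000, DF = 0.858704, PV = 21.467612
  t = 4.0000: CF_t = 25.000000, DF = 0.840220, PV = 21.005491
  t = 4.5000: CF_t = 25.000000, DF = 0.822133, PV = 20.553318
  t = 5.0000: CF_t = 25.000000, DF = 0.804435, PV = 20.110879
  t = 5.5000: CF_t = 25.000000, DF = 0.787119, PV = 19.677964
  t = 6.0000: CF_t = 25.000000, DF = 0.770175, PV = 19.254368
  t = 6.5000: CF_t = 25.000000, DF = 0.753596, PV = 18.839890
  t = 7.0000: CF_t = 1025.000000, DF = 0.737373, PV = 755.807721
Price P = sum_t PV_t = 1035.812720
Convexity numerator sum_t t*(t + 1/m) * CF_t / (1+y/m)^(m*t + 2):
  t = 0.5000: term = 11.710012
  t = 1.0000: term = 34.373811
  t = 1.5000: term = 67.267732
  t = 2.0000: term = 109.699498
  t = 2.5000: term = 161.007090
  t = 3.0000: term = 220.557658
  t = 3.5000: term = 287.746455
  t = 4.0000: term = 361.995820
  t = 4.5000: term = 442.754183
  t = 5.0000: term = 529.495109
  t = 5.5000: term = 621.716371
  t = 6.0000: term = 718.939052
  t = 6.5000: term = 820.706680
  t = 7.0000: term = 37989.959977
Convexity = (1/P) * sum = 42377.929447 / 1035.812720 = 40.912733


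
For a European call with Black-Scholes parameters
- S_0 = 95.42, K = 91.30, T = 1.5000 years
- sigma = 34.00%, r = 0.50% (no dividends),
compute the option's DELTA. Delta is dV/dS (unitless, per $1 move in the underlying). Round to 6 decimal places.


d1 = 0.3322118362; d2 = -0.0842014201
phi(d1) = 0.3775240947; exp(-qT) = 1.0000000000; exp(-rT) = 0.9925280548
N(d1) = 0.6301353466
Delta = exp(-qT) * N(d1) = 1.0000000000 * 0.6301353466 = 0.630135

Answer: Delta = 0.630135


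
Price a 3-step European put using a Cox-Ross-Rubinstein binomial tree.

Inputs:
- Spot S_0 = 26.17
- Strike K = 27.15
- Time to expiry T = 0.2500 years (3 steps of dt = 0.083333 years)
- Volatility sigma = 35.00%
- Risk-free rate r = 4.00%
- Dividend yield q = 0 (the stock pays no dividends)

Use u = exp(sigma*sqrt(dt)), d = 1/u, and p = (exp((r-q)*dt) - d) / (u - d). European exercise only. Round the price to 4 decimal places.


Answer: Price = V(0,0) = 2.3397

Derivation:
dt = T/N = 0.083333
u = exp(sigma*sqrt(dt)) = 1.106317; d = 1/u = 0.903900
p = (exp((r-q)*dt) - d) / (u - d) = 0.491258
Discount per step: exp(-r*dt) = 0.996672
Stock lattice S(k, i) with i counting down-moves:
  k=0: S(0,0) = 26.1700
  k=1: S(1,0) = 28.9523; S(1,1) = 23.6551
  k=2: S(2,0) = 32.0304; S(2,1) = 26.1700; S(2,2) = 21.3818
  k=3: S(3,0) = 35.4358; S(3,1) = 28.9523; S(3,2) = 23.6551; S(3,3) = 19.3270
Terminal payoffs V(N, i) = max(K - S_T, 0):
  V(3,0) = 0.000000; V(3,1) = 0.000000; V(3,2) = 3.494931; V(3,3) = 7.822966
Backward induction: V(k, i) = exp(-r*dt) * [p * V(k+1, i) + (1-p) * V(k+1, i+1)].
  V(2,0) = exp(-r*dt) * [p*0.000000 + (1-p)*0.000000] = 0.000000
  V(2,1) = exp(-r*dt) * [p*0.000000 + (1-p)*3.494931] = 1.772103
  V(2,2) = exp(-r*dt) * [p*3.494931 + (1-p)*7.822966] = 5.677829
  V(1,0) = exp(-r*dt) * [p*0.000000 + (1-p)*1.772103] = 0.898544
  V(1,1) = exp(-r*dt) * [p*1.772103 + (1-p)*5.677829] = 3.746602
  V(0,0) = exp(-r*dt) * [p*0.898544 + (1-p)*3.746602] = 2.339660


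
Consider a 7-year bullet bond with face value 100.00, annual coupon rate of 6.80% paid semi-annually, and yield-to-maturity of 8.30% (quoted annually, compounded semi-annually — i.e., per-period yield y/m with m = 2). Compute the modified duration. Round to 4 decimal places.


Answer: Modified duration = 5.3952

Derivation:
Coupon per period c = face * coupon_rate / m = 3.400000
Periods per year m = 2; per-period yield y/m = 0.041500
Number of cashflows N = 14
Cashflows (t years, CF_t, discount factor 1/(1+y/m)^(m*t), PV):
  t = 0.5000: CF_t = 3.400000, DF = 0.960154, PV = 3.264522
  t = 1.0000: CF_t = 3.400000, DF = 0.921895, PV = 3.134443
  t = 1.5000: CF_t = 3.400000, DF = 0.885161, PV = 3.009547
  t = 2.0000: CF_t = 3.400000, DF = 0.849890, PV = 2.889627
  t = 2.5000: CF_t = 3.400000, DF = 0.816025, PV = 2.774486
  t = 3.0000: CF_t = 3.400000, DF = 0.783510, PV = 2.663933
  t = 3.5000: CF_t = 3.400000, DF = 0.752290, PV = 2.557785
  t = 4.0000: CF_t = 3.400000, DF = 0.722314, PV = 2.455866
  t = 4.5000: CF_t = 3.400000, DF = 0.693532, PV = 2.358009
  t = 5.0000: CF_t = 3.400000, DF = 0.665897, PV = 2.264051
  t = 5.5000: CF_t = 3.400000, DF = 0.639364, PV = 2.173837
  t = 6.0000: CF_t = 3.400000, DF = 0.613887, PV = 2.087217
  t = 6.5000: CF_t = 3.400000, DF = 0.589426, PV = 2.004049
  t = 7.0000: CF_t = 103.400000, DF = 0.565940, PV = 58.518165
Price P = sum_t PV_t = 92.155537
First compute Macaulay numerator sum_t t * PV_t:
  t * PV_t at t = 0.5000: 1.632261
  t * PV_t at t = 1.0000: 3.134443
  t * PV_t at t = 1.5000: 4.514320
  t * PV_t at t = 2.0000: 5.779254
  t * PV_t at t = 2.5000: 6.936215
  t * PV_t at t = 3.0000: 7.991799
  t * PV_t at t = 3.5000: 8.952247
  t * PV_t at t = 4.0000: 9.823465
  t * PV_t at t = 4.5000: 10.611040
  t * PV_t at t = 5.0000: 11.320254
  t * PV_t at t = 5.5000: 11.956101
  t * PV_t at t = 6.0000: 12.523303
  t * PV_t at t = 6.5000: 13.026319
  t * PV_t at t = 7.0000: 409.627155
Macaulay duration D = 517.828176 / 92.155537 = 5.619067
Modified duration = D / (1 + y/m) = 5.619067 / (1 + 0.041500) = 5.395168


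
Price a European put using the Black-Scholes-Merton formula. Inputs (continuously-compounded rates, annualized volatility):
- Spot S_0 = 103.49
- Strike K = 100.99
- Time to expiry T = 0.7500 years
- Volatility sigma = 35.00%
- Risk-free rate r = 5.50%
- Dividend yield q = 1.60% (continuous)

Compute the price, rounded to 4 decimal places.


Answer: Price = 9.5088

Derivation:
d1 = (ln(S/K) + (r - q + 0.5*sigma^2) * T) / (sigma * sqrt(T)) = 0.32873001
d2 = d1 - sigma * sqrt(T) = 0.02562111
exp(-rT) = 0.95958920; exp(-qT) = 0.98807171
P = K * exp(-rT) * N(-d2) - S_0 * exp(-qT) * N(-d1)
N(-d1) = 0.37117989; N(-d2) = 0.48977977
P = 100.9900 * 0.95958920 * 0.48977977 - 103.4900 * 0.98807171 * 0.37117989 = 9.5088
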